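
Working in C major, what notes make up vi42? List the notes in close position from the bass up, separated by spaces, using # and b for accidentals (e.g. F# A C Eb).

G A C E

The numeral's case and figure indicate a minor seventh chord. In C major its root, scale degree 6, is A.
That chord is spelled A-C-E-G.
The figured bass 42 indicates third inversion, placing the seventh (G) in the bass: G-A-C-E.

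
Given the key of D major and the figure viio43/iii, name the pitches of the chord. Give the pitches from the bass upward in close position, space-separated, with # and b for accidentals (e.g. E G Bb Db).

The slash marks an applied leading-tone chord: viio of iii. In D major, iii is F#, so the leading tone to it is E#, a half step below.
Building a fully diminished seventh chord on E# gives E#-G#-B-D.
The figured bass 43 indicates second inversion, placing the fifth (B) in the bass: B-D-E#-G#.

B D E# G#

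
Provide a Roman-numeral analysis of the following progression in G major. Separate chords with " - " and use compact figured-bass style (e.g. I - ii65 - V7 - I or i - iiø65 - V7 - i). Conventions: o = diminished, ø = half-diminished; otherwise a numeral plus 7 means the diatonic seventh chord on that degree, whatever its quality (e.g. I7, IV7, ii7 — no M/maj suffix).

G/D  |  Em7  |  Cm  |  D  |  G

I64 - vi7 - iv - V - I

G/D: major triad on G = scale degree 1 → I64.
Em7 has root E, degree 6 in G major, so vi7.
Cm: minor triad on C — chromatic; iv (borrowed from the parallel minor).
D: major triad on D = scale degree 5 → V.
G has root G, degree 1 in G major, so I.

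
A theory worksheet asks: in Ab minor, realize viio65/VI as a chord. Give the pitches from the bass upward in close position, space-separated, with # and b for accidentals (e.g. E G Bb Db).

The slash marks an applied leading-tone chord: viio of VI. In Ab minor, VI is Fb, so the leading tone to it is Eb, a half step below.
Building a fully diminished seventh chord on Eb gives Eb-Gb-Bbb-Dbb.
With the 65 figure the chord is in first inversion; from the bass Gb upward in close position it reads Gb-Bbb-Dbb-Eb.

Gb Bbb Dbb Eb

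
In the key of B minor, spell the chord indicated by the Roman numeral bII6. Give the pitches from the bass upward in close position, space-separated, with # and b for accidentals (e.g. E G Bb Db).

bII6 is the Neapolitan sixth — a major triad on the lowered second degree, here in its customary first inversion. In B minor that root is C.
So the chord is C-E-G, a major triad.
With the 6 figure the chord is in first inversion; from the bass E upward in close position it reads E-G-C.

E G C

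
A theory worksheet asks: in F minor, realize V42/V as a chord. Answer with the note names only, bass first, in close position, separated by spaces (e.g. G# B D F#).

F G B D

The slash means an applied dominant: we want the dominant of V. In F minor, V is C major, and its dominant is built on G.
Building a dominant seventh chord on G gives G-B-D-F.
With the 42 figure the chord is in third inversion; from the bass F upward in close position it reads F-G-B-D.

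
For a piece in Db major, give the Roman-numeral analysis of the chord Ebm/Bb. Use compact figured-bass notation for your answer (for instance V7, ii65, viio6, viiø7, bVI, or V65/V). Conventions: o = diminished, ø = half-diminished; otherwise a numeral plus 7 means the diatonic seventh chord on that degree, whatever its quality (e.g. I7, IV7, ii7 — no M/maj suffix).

ii64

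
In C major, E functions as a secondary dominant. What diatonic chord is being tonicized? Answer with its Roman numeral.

vi

The chord is a major triad on E.
A dominant resolves down a perfect fifth: E → A. In C major, A is scale degree 6, i.e. vi.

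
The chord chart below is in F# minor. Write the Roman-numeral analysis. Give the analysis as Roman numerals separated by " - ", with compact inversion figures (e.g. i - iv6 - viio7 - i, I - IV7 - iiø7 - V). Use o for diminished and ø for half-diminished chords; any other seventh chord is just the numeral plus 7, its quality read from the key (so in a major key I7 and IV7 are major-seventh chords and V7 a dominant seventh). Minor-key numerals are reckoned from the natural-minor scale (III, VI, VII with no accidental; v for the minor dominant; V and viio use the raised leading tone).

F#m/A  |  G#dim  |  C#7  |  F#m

i6 - iio - V7 - i

F#m/A: minor triad on F# = scale degree 1 → i6.
G#dim has root G#, degree 2 in F# minor, so iio.
C#7: root C# is the dominant; dominant seventh chord there is V7.
F#m has root F#, degree 1 in F# minor, so i.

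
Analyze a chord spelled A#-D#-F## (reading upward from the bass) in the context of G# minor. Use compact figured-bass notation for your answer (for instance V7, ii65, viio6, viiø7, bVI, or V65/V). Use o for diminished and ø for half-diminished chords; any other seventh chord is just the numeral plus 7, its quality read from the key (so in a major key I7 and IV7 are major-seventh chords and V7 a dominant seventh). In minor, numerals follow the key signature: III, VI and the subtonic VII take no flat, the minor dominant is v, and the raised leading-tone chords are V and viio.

The pitches D#-F##-A# form a major triad rooted on D#.
In G# minor, D# is the dominant; the diatonic major triad there is V.
With A# in the bass the chord is in second inversion, so the figured bass is 64.

V64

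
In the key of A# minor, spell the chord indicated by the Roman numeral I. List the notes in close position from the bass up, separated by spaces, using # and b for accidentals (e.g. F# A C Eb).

Scale degree 1 in A# minor is A#; here the chord built on it is altered to a major triad. I is the major tonic (Picardy third), borrowed from the parallel major.
So the chord is A#-C##-E#.

A# C## E#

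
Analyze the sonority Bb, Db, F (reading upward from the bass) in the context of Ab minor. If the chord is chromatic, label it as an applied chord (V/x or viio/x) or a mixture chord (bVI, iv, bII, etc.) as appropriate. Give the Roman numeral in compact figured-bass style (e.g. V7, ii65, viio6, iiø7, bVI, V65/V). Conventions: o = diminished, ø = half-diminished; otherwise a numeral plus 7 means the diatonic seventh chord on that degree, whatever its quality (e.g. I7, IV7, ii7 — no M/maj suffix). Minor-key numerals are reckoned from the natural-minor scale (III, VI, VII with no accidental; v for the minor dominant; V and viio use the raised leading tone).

Stacked in thirds the chord is Bb-Db-F: a minor triad on Bb.
Bb is the second degree of Ab minor. This is the minor supertonic, borrowed from the parallel major (the Dorian ii).

ii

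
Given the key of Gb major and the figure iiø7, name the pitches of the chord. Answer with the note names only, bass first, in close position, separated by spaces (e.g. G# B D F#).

iiø7 is the half-diminished supertonic seventh, borrowed from the parallel minor. In Gb major that root is Ab.
So the chord is Ab-Cb-Ebb-Gb.

Ab Cb Ebb Gb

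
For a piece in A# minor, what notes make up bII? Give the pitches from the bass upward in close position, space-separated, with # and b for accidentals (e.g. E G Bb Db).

bII is the Neapolitan chord — a major triad on the lowered second degree. In A# minor that root is B.
So the chord is B-D#-F#, a major triad.

B D# F#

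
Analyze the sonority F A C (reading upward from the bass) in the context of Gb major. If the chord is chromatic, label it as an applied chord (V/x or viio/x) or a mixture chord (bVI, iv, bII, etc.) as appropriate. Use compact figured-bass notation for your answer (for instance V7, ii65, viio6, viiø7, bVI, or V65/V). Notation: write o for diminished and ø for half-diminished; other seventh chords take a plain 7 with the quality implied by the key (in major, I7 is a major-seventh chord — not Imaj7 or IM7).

V/iii

The pitches F-A-C form a major triad rooted on F.
F is not a diatonic chord root with this quality in Gb major, but it lies a perfect fifth above Bb (iii), so the chord functions as an applied dominant of iii.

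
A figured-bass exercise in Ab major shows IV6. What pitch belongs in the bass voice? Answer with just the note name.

F

IV in Ab major has root Db; the chord is Db-F-Ab.
The figure 6 means first inversion — the third is in the bass.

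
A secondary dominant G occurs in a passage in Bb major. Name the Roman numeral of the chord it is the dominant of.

ii

The chord is a major triad on G.
A dominant resolves down a perfect fifth: G → C. In Bb major, C is scale degree 2, i.e. ii.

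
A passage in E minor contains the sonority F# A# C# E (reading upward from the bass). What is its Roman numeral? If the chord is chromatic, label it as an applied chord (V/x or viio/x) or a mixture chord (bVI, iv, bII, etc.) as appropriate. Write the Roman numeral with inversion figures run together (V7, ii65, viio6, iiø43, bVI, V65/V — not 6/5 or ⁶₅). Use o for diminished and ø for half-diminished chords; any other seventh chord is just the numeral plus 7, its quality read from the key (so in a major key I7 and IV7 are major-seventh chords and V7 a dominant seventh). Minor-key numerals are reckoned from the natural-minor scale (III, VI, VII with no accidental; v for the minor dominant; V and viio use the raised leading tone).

The pitches F#-A#-C#-E form a dominant seventh chord rooted on F#.
F# is not a diatonic chord root with this quality in E minor, but it lies a perfect fifth above B (V), so the chord functions as an applied dominant of V.

V7/V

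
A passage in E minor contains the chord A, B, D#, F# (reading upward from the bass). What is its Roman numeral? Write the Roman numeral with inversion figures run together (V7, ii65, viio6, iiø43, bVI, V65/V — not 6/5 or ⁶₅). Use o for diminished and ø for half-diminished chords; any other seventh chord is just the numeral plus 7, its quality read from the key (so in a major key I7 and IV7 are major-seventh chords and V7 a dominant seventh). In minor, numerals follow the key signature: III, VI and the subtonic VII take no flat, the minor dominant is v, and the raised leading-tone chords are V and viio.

V42

Stacked in thirds the chord is B-D#-F#-A: a dominant seventh chord on B.
B is scale degree 5 in E minor, and a dominant seventh chord on that degree is written V7.
With A in the bass the chord is in third inversion, so the figured bass is 42.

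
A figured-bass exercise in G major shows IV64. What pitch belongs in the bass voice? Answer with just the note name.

G

IV in G major has root C; the chord is C-E-G.
The figure 64 means second inversion — the fifth is in the bass.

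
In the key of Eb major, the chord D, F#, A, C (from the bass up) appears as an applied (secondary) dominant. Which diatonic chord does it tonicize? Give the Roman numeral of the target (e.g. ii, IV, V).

iii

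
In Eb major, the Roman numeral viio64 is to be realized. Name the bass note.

Ab

viio in Eb major has root D; the chord is D-F-Ab.
The figure 64 means second inversion — the fifth is in the bass.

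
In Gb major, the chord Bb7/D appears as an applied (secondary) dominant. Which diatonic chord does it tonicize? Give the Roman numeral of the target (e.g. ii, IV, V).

vi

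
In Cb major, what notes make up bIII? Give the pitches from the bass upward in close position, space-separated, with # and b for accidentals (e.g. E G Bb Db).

Scale degree 3 in Cb major is Eb; lowering it a half step gives Ebb. bIII is a major triad on the lowered third degree, borrowed from the parallel minor.
So the chord is Ebb-Gb-Bbb, a major triad.

Ebb Gb Bbb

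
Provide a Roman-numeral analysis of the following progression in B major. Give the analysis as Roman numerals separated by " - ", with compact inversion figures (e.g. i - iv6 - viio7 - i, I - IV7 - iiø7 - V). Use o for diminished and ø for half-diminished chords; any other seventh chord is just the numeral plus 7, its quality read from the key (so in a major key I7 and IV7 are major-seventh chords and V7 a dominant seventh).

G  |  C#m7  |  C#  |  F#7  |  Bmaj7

G is non-diatonic — bVI, a mixture chord from B minor.
C#m7: minor seventh chord on C# = scale degree 2 → ii7.
C# is the secondary dominant of V (major triad on C#): V/V.
F#7: dominant seventh chord on F# = scale degree 5 → V7.
Bmaj7: major seventh chord on B = scale degree 1 → I7.

bVI - ii7 - V/V - V7 - I7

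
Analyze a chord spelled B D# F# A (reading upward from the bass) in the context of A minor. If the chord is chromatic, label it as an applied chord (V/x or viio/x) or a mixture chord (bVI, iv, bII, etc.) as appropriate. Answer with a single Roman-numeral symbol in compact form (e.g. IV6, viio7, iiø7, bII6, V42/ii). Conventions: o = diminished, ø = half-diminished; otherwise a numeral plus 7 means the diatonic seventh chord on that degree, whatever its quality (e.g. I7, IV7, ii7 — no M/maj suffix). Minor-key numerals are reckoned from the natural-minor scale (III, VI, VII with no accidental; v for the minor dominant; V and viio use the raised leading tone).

V7/V

The pitches B-D#-F#-A form a dominant seventh chord rooted on B.
B is not a diatonic chord root with this quality in A minor, but it lies a perfect fifth above E (V), so the chord functions as an applied dominant of V.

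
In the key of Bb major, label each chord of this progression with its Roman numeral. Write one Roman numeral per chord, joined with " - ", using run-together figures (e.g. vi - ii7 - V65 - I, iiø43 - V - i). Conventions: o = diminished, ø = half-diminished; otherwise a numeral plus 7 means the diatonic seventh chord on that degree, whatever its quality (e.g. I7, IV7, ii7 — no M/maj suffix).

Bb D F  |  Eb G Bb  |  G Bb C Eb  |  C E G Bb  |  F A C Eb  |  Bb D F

Bb-D-F: major triad on Bb = scale degree 1 → I.
Eb-G-Bb has root Eb, degree 4 in Bb major, so IV.
G-Bb-C-Eb: minor seventh chord on C = scale degree 2 → ii43.
C-E-G-Bb: chromatic; C is V of V, so V7/V.
F-A-C-Eb has root F, degree 5 in Bb major, so V7.
Bb-D-F: major triad on Bb = scale degree 1 → I.

I - IV - ii43 - V7/V - V7 - I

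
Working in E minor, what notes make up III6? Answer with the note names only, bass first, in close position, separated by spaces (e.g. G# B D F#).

The numeral's case and figure indicate a major triad. In E minor its root, the third degree, is G.
Stacking thirds from G gives G-B-D.
The figured bass 6 indicates first inversion, placing the third (B) in the bass: B-D-G.

B D G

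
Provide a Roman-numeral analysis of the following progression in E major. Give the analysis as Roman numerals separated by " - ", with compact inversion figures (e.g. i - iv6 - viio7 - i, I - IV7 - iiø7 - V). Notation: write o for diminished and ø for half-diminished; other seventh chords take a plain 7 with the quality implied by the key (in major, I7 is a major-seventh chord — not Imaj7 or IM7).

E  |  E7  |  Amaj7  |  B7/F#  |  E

I - V7/IV - IV7 - V43 - I

E has root E, degree 1 in E major, so I.
E7: a dominant seventh chord on E, the applied dominant of IV → V7/IV.
Amaj7 has root A, degree 4 in E major, so IV7.
B7/F#: root B is the dominant; dominant seventh chord there is V43.
E: root E is the tonic; major triad there is I.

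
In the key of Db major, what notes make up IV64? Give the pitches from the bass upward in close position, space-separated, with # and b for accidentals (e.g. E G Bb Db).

In Db major, scale degree 4 is Gb, and the diatonic chord built there is a major triad.
Stacking thirds from Gb gives Gb-Bb-Db.
With the 64 figure the chord is in second inversion; from the bass Db upward in close position it reads Db-Gb-Bb.

Db Gb Bb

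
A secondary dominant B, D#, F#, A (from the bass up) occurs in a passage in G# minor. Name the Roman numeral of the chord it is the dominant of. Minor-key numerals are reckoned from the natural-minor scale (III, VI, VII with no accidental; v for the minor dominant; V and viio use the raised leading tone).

VI

The chord is a dominant seventh chord on B.
A dominant resolves down a perfect fifth: B → E. In G# minor, E is scale degree 6, i.e. VI.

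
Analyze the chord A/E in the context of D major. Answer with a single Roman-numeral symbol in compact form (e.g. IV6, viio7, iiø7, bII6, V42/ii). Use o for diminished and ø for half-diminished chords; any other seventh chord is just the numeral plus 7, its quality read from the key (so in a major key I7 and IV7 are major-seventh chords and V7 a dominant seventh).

The pitches A-C#-E form a major triad rooted on A.
A is scale degree 5 in D major, and a major triad on that degree is written V.
With E in the bass the chord is in second inversion, so the figured bass is 64.

V64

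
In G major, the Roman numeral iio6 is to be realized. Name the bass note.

C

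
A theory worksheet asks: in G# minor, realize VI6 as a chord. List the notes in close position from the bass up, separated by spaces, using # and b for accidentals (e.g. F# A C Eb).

In G# minor, the sixth degree is E, and the diatonic chord built there is a major triad.
That chord is spelled E-G#-B.
The figured bass 6 indicates first inversion, placing the third (G#) in the bass: G#-B-E.

G# B E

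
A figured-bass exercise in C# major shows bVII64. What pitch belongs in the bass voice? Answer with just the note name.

F#

bVII in C# major has root B; the chord is B-D#-F#.
The figure 64 means second inversion — the fifth is in the bass.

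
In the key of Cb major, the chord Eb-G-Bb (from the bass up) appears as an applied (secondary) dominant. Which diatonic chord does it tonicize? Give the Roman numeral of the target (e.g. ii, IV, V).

vi

The chord is a major triad on Eb.
A dominant resolves down a perfect fifth: Eb → Ab. In Cb major, Ab is scale degree 6, i.e. vi.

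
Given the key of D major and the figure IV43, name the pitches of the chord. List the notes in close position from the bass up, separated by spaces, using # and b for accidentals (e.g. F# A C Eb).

D F# G B

The numeral's case and figure indicate a major seventh chord. In D major its root, the fourth degree, is G.
That chord is spelled G-B-D-F#.
The figured bass 43 indicates second inversion, placing the fifth (D) in the bass: D-F#-G-B.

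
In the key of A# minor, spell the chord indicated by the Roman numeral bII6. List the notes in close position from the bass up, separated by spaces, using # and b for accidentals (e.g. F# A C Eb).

D# F# B

bII6 is the Neapolitan sixth — a major triad on the lowered second degree, here in its customary first inversion. In A# minor that root is B.
So the chord is B-D#-F#.
The figured bass 6 indicates first inversion, placing the third (D#) in the bass: D#-F#-B.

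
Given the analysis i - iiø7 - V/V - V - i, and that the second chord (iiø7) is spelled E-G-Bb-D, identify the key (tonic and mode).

D minor

The chord Em7b5 is a half-diminished seventh chord rooted on E; its label is iiø7.
iiø7 on E implies E is the supertonic; that puts the tonic at D, and the lowercase numeral fits minor mode.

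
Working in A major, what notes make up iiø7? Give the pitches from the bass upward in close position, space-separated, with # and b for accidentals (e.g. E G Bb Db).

B D F A

Scale degree 2 in A major is B; here the chord built on it is altered to a half-diminished seventh chord. iiø7 is the half-diminished supertonic seventh, borrowed from the parallel minor.
So the chord is B-D-F-A, a half-diminished seventh chord.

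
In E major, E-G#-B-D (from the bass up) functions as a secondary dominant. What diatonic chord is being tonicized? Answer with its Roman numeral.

The chord is a dominant seventh chord on E.
A dominant resolves down a perfect fifth: E → A. In E major, A is scale degree 4, i.e. IV.

IV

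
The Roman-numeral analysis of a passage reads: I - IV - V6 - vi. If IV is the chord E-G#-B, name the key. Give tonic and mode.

B major

The chord E is a major triad rooted on E; its label is IV.
If E is scale degree 4 and the mode makes that degree carry a major triad, the tonic is B and the mode is major.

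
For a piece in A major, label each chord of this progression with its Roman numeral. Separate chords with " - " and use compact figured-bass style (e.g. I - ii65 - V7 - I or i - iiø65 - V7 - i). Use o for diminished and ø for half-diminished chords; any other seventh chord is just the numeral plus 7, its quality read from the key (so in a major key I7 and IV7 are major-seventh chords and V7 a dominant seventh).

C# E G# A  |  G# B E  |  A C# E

I65 - V6 - I

C#-E-G#-A: major seventh chord on A = scale degree 1 → I65.
G#-B-E has root E, degree 5 in A major, so V6.
A-C#-E has root A, degree 1 in A major, so I.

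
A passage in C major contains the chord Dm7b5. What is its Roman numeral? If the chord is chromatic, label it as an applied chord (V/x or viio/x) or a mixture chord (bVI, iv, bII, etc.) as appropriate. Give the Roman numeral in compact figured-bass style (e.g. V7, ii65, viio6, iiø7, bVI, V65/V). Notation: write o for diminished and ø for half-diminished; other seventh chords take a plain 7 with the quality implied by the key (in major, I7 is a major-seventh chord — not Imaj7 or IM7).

iiø7

Stacked in thirds the chord is D-F-Ab-C: a half-diminished seventh chord on D.
D is the second degree of C major. This is the half-diminished supertonic seventh, borrowed from the parallel minor.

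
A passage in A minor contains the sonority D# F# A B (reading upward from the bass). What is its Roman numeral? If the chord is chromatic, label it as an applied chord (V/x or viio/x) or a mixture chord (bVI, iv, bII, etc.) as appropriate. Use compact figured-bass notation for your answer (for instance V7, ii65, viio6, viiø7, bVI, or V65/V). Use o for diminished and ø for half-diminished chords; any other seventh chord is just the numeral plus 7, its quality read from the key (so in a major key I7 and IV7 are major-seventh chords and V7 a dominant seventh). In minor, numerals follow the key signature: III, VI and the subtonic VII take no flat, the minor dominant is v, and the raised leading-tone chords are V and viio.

V65/V

The pitches B-D#-F#-A form a dominant seventh chord rooted on B.
B is not a diatonic chord root with this quality in A minor, but it lies a perfect fifth above E (V), so the chord functions as an applied dominant of V.
With D# in the bass the chord is in first inversion, so the figured bass is 65.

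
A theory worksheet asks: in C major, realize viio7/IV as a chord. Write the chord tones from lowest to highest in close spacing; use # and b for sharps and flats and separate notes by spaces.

viio7/IV is a secondary leading-tone chord. The target IV is F in C major; the applied chord is rooted a semitone below, on E.
Building a fully diminished seventh chord on E gives E-G-Bb-Db.

E G Bb Db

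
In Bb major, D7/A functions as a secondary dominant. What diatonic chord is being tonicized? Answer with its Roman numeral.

vi

The chord is a dominant seventh chord on D.
A dominant resolves down a perfect fifth: D → G. In Bb major, G is scale degree 6, i.e. vi.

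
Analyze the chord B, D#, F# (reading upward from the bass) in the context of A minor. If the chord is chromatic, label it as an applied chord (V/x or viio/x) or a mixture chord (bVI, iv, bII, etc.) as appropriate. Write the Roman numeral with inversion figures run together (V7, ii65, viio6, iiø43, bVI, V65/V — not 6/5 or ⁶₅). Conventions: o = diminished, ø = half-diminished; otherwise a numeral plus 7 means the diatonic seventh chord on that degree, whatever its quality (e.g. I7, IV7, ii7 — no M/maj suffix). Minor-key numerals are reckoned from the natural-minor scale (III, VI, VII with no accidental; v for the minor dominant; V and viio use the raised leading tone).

The pitches B-D#-F# form a major triad rooted on B.
B is not a diatonic chord root with this quality in A minor, but it lies a perfect fifth above E (V), so the chord functions as an applied dominant of V.

V/V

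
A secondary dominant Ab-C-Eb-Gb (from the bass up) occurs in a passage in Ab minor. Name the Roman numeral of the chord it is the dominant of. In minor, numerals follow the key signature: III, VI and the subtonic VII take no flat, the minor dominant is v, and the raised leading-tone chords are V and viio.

The chord is a dominant seventh chord on Ab.
A dominant resolves down a perfect fifth: Ab → Db. In Ab minor, Db is scale degree 4, i.e. iv.

iv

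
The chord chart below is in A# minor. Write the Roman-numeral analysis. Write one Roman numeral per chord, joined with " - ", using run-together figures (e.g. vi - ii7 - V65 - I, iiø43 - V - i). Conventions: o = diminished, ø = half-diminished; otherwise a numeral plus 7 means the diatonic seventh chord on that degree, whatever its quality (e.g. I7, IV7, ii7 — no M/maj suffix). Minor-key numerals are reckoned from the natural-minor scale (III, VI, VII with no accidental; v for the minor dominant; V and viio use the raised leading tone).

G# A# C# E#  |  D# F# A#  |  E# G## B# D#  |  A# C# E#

i42 - iv - V7 - i

G#-A#-C#-E#: root A# is the tonic; minor seventh chord there is i42.
D#-F#-A#: minor triad on D# = scale degree 4 → iv.
E#-G##-B#-D# has root E#, degree 5 in A# minor, so V7.
A#-C#-E# has root A#, degree 1 in A# minor, so i.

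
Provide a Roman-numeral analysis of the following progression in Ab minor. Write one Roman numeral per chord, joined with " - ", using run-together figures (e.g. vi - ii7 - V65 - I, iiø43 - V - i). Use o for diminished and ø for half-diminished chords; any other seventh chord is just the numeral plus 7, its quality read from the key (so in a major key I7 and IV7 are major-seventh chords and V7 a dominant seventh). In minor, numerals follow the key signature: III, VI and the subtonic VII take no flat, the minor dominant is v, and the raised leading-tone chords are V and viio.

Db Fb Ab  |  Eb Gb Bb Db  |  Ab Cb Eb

Db-Fb-Ab has root Db, degree 4 in Ab minor, so iv.
Eb-Gb-Bb-Db: root Eb is the dominant; minor seventh chord there is v7.
Ab-Cb-Eb: root Ab is the tonic; minor triad there is i.

iv - v7 - i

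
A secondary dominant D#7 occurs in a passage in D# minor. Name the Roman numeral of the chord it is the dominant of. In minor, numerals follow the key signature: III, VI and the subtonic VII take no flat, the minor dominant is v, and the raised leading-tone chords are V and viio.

The chord is a dominant seventh chord on D#.
A dominant resolves down a perfect fifth: D# → G#. In D# minor, G# is scale degree 4, i.e. iv.

iv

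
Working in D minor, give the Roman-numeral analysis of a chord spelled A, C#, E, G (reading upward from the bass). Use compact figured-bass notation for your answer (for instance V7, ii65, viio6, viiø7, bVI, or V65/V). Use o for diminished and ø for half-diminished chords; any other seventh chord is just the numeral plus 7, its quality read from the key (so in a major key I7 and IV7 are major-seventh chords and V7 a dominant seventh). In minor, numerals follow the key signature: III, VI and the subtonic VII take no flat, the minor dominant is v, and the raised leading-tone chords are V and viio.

V7

Stacked in thirds the chord is A-C#-E-G: a dominant seventh chord on A.
A is scale degree 5 in D minor, and a dominant seventh chord on that degree is written V7.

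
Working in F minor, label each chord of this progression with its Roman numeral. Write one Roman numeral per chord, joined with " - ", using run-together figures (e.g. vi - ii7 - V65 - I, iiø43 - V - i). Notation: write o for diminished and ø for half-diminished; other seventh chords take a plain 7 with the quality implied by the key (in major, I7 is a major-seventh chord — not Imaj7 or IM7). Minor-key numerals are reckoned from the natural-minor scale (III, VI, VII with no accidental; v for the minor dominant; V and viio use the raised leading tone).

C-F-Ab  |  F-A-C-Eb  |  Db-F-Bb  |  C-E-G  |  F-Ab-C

C-F-Ab: minor triad on F = scale degree 1 → i64.
F-A-C-Eb: a dominant seventh chord on F, the applied dominant of iv → V7/iv.
Db-F-Bb: root Bb is the subdominant; minor triad there is iv6.
C-E-G: root C is the dominant; major triad there is V.
F-Ab-C: root F is the tonic; minor triad there is i.

i64 - V7/iv - iv6 - V - i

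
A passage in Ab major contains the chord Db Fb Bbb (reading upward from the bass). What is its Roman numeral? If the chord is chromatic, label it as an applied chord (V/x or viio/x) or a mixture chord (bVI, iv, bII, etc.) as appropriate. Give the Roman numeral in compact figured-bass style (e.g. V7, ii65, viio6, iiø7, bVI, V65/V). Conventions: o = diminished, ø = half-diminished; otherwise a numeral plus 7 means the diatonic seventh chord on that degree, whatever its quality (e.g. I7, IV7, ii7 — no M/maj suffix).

Stacked in thirds the chord is Bbb-Db-Fb: a major triad on Bbb.
Bbb is the lowered second degree of Ab major (diatonic 2 would be Bb). This is the Neapolitan sixth — a major triad on the lowered second degree, here in its customary first inversion.
With Db in the bass the chord is in first inversion, so the figured bass is 6.

bII6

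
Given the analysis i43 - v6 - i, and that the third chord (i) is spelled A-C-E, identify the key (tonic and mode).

i is given as A-C-E — a minor triad with root A.
If A is scale degree 1 and the mode makes that degree carry a minor triad, the tonic is A and the mode is minor.

A minor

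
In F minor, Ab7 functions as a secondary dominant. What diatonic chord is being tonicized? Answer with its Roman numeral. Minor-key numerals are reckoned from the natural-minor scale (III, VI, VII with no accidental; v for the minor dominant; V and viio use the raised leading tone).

The chord is a dominant seventh chord on Ab.
A dominant resolves down a perfect fifth: Ab → Db. In F minor, Db is scale degree 6, i.e. VI.

VI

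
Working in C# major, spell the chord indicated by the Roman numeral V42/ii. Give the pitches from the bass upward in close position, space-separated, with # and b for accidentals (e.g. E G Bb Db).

V42/ii is a secondary dominant — the dominant seventh of ii. ii in C# major is D#, so the applied chord's root is A#, a perfect fifth above.
Building a dominant seventh chord on A# gives A#-C##-E#-G#.
With the 42 figure the chord is in third inversion; from the bass G# upward in close position it reads G#-A#-C##-E#.

G# A# C## E#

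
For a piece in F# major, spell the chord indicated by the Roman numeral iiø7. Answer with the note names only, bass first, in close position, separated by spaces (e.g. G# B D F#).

iiø7 is the half-diminished supertonic seventh, borrowed from the parallel minor. In F# major that root is G#.
So the chord is G#-B-D-F#.

G# B D F#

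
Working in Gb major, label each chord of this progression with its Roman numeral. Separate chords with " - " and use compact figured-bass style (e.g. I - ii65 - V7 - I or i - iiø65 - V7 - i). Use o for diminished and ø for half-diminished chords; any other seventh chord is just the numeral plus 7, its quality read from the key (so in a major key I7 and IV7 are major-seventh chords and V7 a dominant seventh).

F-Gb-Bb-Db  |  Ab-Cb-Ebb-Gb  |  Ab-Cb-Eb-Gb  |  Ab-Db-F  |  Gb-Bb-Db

F-Gb-Bb-Db: major seventh chord on Gb = scale degree 1 → I42.
Ab-Cb-Ebb-Gb is non-diatonic — iiø7, a mixture chord from Gb minor.
Ab-Cb-Eb-Gb: root Ab is the supertonic; minor seventh chord there is ii7.
Ab-Db-F: root Db is the dominant; major triad there is V64.
Gb-Bb-Db has root Gb, degree 1 in Gb major, so I.

I42 - iiø7 - ii7 - V64 - I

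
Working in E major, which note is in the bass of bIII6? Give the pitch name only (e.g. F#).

B

bIII in E major has root G; the chord is G-B-D.
The figure 6 means first inversion — the third is in the bass.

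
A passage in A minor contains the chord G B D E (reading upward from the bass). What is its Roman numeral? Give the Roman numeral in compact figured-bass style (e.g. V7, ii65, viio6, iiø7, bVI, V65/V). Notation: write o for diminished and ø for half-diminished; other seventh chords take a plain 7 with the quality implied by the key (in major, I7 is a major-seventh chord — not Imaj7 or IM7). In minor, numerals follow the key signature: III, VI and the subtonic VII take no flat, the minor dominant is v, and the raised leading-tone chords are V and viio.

v65

The pitches E-G-B-D form a minor seventh chord rooted on E.
E is scale degree 5 in A minor, and a minor seventh chord on that degree is written v7.
With G in the bass the chord is in first inversion, so the figured bass is 65.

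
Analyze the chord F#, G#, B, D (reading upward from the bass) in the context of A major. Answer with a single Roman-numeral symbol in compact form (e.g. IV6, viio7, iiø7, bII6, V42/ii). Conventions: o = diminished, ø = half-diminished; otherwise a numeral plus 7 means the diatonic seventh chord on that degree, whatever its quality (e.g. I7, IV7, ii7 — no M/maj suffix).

viiø42

The pitches G#-B-D-F# form a half-diminished seventh chord rooted on G#.
G# is scale degree 7 in A major, and a half-diminished seventh chord on that degree is written viiø7.
With F# in the bass the chord is in third inversion, so the figured bass is 42.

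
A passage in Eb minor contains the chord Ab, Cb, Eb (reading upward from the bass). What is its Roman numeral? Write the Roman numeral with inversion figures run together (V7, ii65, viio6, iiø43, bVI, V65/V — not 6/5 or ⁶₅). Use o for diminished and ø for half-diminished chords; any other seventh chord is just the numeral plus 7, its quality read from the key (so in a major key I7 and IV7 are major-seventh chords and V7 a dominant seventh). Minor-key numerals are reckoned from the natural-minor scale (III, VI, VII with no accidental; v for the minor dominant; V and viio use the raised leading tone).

iv

Stacked in thirds the chord is Ab-Cb-Eb: a minor triad on Ab.
Ab is scale degree 4 in Eb minor, and a minor triad on that degree is written iv.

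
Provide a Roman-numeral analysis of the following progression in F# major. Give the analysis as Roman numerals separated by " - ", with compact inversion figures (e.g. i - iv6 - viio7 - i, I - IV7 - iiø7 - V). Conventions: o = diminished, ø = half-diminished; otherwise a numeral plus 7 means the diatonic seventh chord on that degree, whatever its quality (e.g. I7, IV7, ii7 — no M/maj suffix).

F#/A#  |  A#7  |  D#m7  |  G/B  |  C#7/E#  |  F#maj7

I6 - V7/vi - vi7 - bII6 - V65 - I7

F#/A#: major triad on F# = scale degree 1 → I6.
A#7: a dominant seventh chord on A#, the applied dominant of vi → V7/vi.
D#m7: root D# is the submediant; minor seventh chord there is vi7.
G/B is non-diatonic — a major triad on the lowered supertonic (G): the Neapolitan sixth, bII6 (third, B, in the bass — hence the 6).
C#7/E#: dominant seventh chord on C# = scale degree 5 → V65.
F#maj7: major seventh chord on F# = scale degree 1 → I7.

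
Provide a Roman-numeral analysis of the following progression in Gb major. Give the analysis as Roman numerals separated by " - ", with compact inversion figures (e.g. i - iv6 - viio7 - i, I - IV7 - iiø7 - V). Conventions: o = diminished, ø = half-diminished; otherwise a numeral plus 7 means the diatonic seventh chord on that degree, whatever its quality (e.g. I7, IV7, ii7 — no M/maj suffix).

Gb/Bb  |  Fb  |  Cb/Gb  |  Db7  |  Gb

I6 - bVII - IV64 - V7 - I

Gb/Bb: major triad on Gb = scale degree 1 → I6.
Fb: Fb with this quality isn't in the key; it's bVII, borrowed from the parallel minor.
Cb/Gb has root Cb, degree 4 in Gb major, so IV64.
Db7: dominant seventh chord on Db = scale degree 5 → V7.
Gb: major triad on Gb = scale degree 1 → I.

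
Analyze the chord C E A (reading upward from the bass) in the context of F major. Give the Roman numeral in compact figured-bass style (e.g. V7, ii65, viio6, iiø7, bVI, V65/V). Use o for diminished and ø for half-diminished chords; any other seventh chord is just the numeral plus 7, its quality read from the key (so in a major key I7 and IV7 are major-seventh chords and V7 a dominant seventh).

iii6

Stacked in thirds the chord is A-C-E: a minor triad on A.
A is scale degree 3 in F major, and a minor triad on that degree is written iii.
With C in the bass the chord is in first inversion, so the figured bass is 6.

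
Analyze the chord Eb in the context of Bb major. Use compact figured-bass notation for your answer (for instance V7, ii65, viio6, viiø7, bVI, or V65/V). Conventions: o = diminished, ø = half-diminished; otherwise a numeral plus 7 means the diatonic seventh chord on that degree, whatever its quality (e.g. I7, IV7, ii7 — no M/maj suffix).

The pitches Eb-G-Bb form a major triad rooted on Eb.
In Bb major, Eb is the subdominant; the diatonic major triad there is IV.

IV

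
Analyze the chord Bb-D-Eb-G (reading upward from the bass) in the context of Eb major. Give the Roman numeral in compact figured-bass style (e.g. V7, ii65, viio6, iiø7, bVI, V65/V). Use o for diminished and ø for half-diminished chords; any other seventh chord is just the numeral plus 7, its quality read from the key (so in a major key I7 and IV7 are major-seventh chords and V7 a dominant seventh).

Stacked in thirds the chord is Eb-G-Bb-D: a major seventh chord on Eb.
In Eb major, Eb is the tonic; the diatonic major seventh chord there is I7.
With Bb in the bass the chord is in second inversion, so the figured bass is 43.

I43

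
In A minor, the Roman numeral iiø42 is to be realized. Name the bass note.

iiø in A minor has root B; the chord is B-D-F-A.
The figure 42 means third inversion — the seventh is in the bass.

A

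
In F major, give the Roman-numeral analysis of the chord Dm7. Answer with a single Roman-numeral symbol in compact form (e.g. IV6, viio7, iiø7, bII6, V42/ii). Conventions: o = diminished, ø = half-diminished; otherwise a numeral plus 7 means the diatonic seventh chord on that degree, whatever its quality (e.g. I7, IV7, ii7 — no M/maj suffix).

vi7

The pitches D-F-A-C form a minor seventh chord rooted on D.
In F major, D is the submediant; the diatonic minor seventh chord there is vi7.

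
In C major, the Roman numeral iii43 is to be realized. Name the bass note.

iii in C major has root E; the chord is E-G-B-D.
The figure 43 means second inversion — the fifth is in the bass.

B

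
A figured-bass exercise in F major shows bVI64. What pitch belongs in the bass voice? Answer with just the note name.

bVI in F major has root Db; the chord is Db-F-Ab.
The figure 64 means second inversion — the fifth is in the bass.

Ab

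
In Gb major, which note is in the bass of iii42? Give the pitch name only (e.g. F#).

iii in Gb major has root Bb; the chord is Bb-Db-F-Ab.
The figure 42 means third inversion — the seventh is in the bass.

Ab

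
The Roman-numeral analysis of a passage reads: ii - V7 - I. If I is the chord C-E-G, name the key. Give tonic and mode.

C major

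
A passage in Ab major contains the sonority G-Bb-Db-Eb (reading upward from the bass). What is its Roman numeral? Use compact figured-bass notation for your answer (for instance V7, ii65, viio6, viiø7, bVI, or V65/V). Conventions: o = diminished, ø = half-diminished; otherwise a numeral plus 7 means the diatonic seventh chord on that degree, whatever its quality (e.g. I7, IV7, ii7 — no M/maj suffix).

V65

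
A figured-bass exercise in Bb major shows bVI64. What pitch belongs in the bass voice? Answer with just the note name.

bVI in Bb major has root Gb; the chord is Gb-Bb-Db.
The figure 64 means second inversion — the fifth is in the bass.

Db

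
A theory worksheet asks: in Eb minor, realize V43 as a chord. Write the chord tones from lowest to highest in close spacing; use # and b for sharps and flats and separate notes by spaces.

In Eb minor, the dominant is Bb. The dominant is major (leading tone raised), so V is a dominant seventh chord.
That chord is spelled Bb-D-F-Ab.
With the 43 figure the chord is in second inversion; from the bass F upward in close position it reads F-Ab-Bb-D.

F Ab Bb D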